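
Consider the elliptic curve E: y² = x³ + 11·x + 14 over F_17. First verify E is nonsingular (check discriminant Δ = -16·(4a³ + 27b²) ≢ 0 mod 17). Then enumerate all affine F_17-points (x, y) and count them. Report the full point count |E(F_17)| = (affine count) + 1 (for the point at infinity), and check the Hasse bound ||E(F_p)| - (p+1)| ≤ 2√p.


Affine points = {(1, 3), (1, 14), (7, 3), (7, 14), (8, 6), (8, 11), (9, 3), (9, 14), (10, 6), (10, 11), (11, 2), (11, 15), (12, 2), (12, 15), (13, 5), (13, 12), (15, 1), (15, 16), (16, 6), (16, 11)}; affine count = 20; |E(F_17)| = 21.

Discriminant check: Δ ∝ 4a³ + 27b² = 4·11³ + 27·14² = 4·1331 + 27·196 ≡ 8 (mod 17). Nonzero ⇒ E is nonsingular.
For each x ∈ F_17, compute rhs = x³ + 11·x + 14 mod 17, then count y ∈ F_17 with y² ≡ rhs.
  x = 0: rhs = 14, matching y values: none (0 points).
  x = 1: rhs = 9, matching y values: 3, 14 (2 points).
  x = 2: rhs = 10, matching y values: none (0 points).
  x = 3: rhs = 6, matching y values: none (0 points).
  x = 4: rhs = 3, matching y values: none (0 points).
  x = 5: rhs = 7, matching y values: none (0 points).
  x = 6: rhs = 7, matching y values: none (0 points).
  x = 7: rhs = 9, matching y values: 3, 14 (2 points).
  x = 8: rhs = 2, matching y values: 6, 11 (2 points).
  x = 9: rhs = 9, matching y values: 3, 14 (2 points).
  x = 10: rhs = 2, matching y values: 6, 11 (2 points).
  x = 11: rhs = 4, matching y values: 2, 15 (2 points).
  x = 12: rhs = 4, matching y values: 2, 15 (2 points).
  x = 13: rhs = 8, matching y values: 5, 12 (2 points).
  x = 14: rhs = 5, matching y values: none (0 points).
  x = 15: rhs = 1, matching y values: 1, 16 (2 points).
  x = 16: rhs = 2, matching y values: 6, 11 (2 points).
Total affine count: 20.
Full point count |E(F_17)| = 20 + 1 = 21.
Hasse bound: |21 − (17+1)| = |3| = 3 ≤ 2√17 ≈ 8.2462 ✓.


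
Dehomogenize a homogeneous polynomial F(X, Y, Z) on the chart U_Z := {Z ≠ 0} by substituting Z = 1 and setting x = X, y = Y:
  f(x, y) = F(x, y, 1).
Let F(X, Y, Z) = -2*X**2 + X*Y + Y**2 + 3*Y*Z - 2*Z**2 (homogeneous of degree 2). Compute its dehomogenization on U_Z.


f(x, y) = -2*x**2 + x*y + y**2 + 3*y - 2

On U_Z we set Z = 1. Each monomial c·X^i·Y^j·Z^k in F becomes c·x^i·y^j·1^k = c·x^i·y^j.
Substituting Z = 1: F(X, Y, 1) = -2*x**2 + x*y + y**2 + 3*y - 2.
Note: deg(f) ≤ deg(F) = 2; strict inequality happens when F is divisible by Z (lost terms).


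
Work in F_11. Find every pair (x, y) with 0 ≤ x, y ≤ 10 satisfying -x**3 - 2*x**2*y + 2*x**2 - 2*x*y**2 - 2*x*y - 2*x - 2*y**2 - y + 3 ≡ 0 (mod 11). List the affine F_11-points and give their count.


Affine F_11-points: {(0, 1), (0, 4), (4, 1), (4, 7), (5, 6), (5, 10), (7, 1), (7, 5), (8, 2), (8, 4), (10, 8)}; count = 11.

For each of the 121 pairs (x, y) ∈ F_11², evaluate f(x, y) mod 11. Record the zeros.
  x = 0: [0↦3, 1↦0, 2↦4, 3↦4, 4↦0, 5↦3, 6↦2, 7↦8, 8↦10, 9↦8, 10↦2]  zeros at y ∈ {1, 4}
  x = 1: [0↦2, 1↦4, 2↦9, 3↦6, 4↦6, 5↦9, 6↦4, 7↦2, 8↦3, 9↦7, 10↦3]  zeros at y ∈ ∅
  x = 2: [0↦10, 1↦2, 2↦4, 3↦5, 4↦5, 5↦4, 6↦2, 7↦10, 8↦6, 9↦1, 10↦6]  zeros at y ∈ ∅
  x = 3: [0↦10, 1↦10, 2↦5, 3↦6, 4↦2, 5↦4, 6↦1, 7↦4, 8↦2, 9↦6, 10↦5]  zeros at y ∈ ∅
  x = 4: [0↦7, 1↦0, 2↦6, 3↦3, 4↦2, 5↦3, 6↦6, 7↦0, 8↦7, 9↦5, 10↦5]  zeros at y ∈ {1, 7}
  x = 5: [0↦6, 1↦10, 2↦1, 3↦1, 4↦10, 5↦6, 6↦0, 7↦3, 8↦4, 9↦3, 10↦0]  zeros at y ∈ {6, 10}
  x = 6: [0↦1, 1↦1, 2↦6, 3↦5, 4↦9, 5↦7, 6↦10, 7↦7, 8↦9, 9↦5, 10↦6]  zeros at y ∈ ∅
  x = 7: [0↦8, 1↦0, 2↦4, 3↦9, 4↦4, 5↦0, 6↦8, 7↦6, 8↦5, 9↦5, 10↦6]  zeros at y ∈ {1, 5}
  x = 8: [0↦10, 1↦1, 2↦0, 3↦7, 4↦0, 5↦1, 6↦10, 7↦5, 8↦8, 9↦8, 10↦5]  zeros at y ∈ {2, 4}
  x = 9: [0↦1, 1↦9, 2↦10, 3↦4, 4↦2, 5↦4, 6↦10, 7↦9, 8↦1, 9↦8, 10↦8]  zeros at y ∈ ∅
  x = 10: [0↦8, 1↦7, 2↦6, 3↦5, 4↦4, 5↦3, 6↦2, 7↦1, 8↦0, 9↦10, 10↦9]  zeros at y ∈ {8}
Collecting zeros: affine points = {(0, 1), (0, 4), (4, 1), (4, 7), (5, 6), (5, 10), (7, 1), (7, 5), (8, 2), (8, 4), (10, 8)}.
Total count |C(F_11)_aff| = 11.


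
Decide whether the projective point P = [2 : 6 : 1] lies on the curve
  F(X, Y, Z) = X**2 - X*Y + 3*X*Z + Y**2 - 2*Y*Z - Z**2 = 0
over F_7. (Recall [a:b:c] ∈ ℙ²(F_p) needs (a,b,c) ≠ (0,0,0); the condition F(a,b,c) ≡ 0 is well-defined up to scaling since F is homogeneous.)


F(2,6,1) ≡ 0 (mod 7); P is on the curve.

Evaluate F(2, 6, 1) term-by-term (mod 7).
  X**2 ↦ 1·4·1·1 = 4
  -X*Y ↦ -1·2·6·1 = -12
  3*X*Z ↦ 3·2·1·1 = 6
  Y**2 ↦ 1·1·36·1 = 36
  -2*Y*Z ↦ -2·1·6·1 = -12
  -Z**2 ↦ -1·1·1·1 = -1
Sum: F(2, 6, 1) = (4) + (-12) + (6) + (36) + (-12) + (-1) = 21.
Reducing mod 7: 21 ≡ 0 (mod 7).
Since F(a, b, c) ≡ 0 (mod 7), P lies on the curve.


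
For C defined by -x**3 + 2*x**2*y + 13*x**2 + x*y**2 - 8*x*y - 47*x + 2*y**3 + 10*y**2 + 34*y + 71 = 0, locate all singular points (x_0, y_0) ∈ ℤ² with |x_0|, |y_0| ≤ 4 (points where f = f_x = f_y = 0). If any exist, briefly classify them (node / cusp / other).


Singular points: {(3, -2)}; classification: cusp.

Compute partial derivatives:
  f_x = -3*x**2 + 4*x*y + 26*x + y**2 - 8*y - 47.
  f_y = 2*x**2 + 2*x*y - 8*x + 6*y**2 + 20*y + 34.
Scan x_0 ∈ {−4, ..., 4}. For each x_0, f_y(x_0, y) is a polynomial in y; find its integer roots y ∈ {−4, ..., 4}, then test f_x and f at those candidates.
  x = -4: f_y(-4, y) = 6*y**2 + 12*y + 98; no integer root y with |y| ≤ 4.
  x = -3: f_y(-3, y) = 6*y**2 + 14*y + 76; no integer root y with |y| ≤ 4.
  x = -2: f_y(-2, y) = 6*y**2 + 16*y + 58; no integer root y with |y| ≤ 4.
  x = -1: f_y(-1, y) = 6*y**2 + 18*y + 44; no integer root y with |y| ≤ 4.
  x = 0: f_y(0, y) = 6*y**2 + 20*y + 34; no integer root y with |y| ≤ 4.
  x = 1: f_y(1, y) = 6*y**2 + 22*y + 28; no integer root y with |y| ≤ 4.
  x = 2: f_y(2, y) = 6*y**2 + 24*y + 26; no integer root y with |y| ≤ 4.
  x = 3: f_y(3, y) = 6*y**2 + 26*y + 28; vanishes at y ∈ {-2}. (3, -2): f_x = 0, f = 0 — SINGULAR.
  x = 4: f_y(4, y) = 6*y**2 + 28*y + 34; no integer root y with |y| ≤ 4.
Only singular point on the grid: (3, -2).
Classify: substitute x = 3 + u, y = -2 + v and expand: f = -u**3 + 2*u**2*v + u*v**2 + 2*v**3 + v**2.
No constant or linear terms (consistent with a singular point). Quadratic part: v**2. Cubic part: -u**3 + 2*u**2*v + u*v**2 + 2*v**3.
The quadratic part v**2 is a perfect square, so there is a single (double) tangent line v = 0, i.e. y = -2. Restricting the cubic part to that line (v = 0) leaves -u**3 ≠ 0, so f is not divisible by v and the branch is v² ≈ u**3 to lowest order — this is a cusp.
Classification: cusp.


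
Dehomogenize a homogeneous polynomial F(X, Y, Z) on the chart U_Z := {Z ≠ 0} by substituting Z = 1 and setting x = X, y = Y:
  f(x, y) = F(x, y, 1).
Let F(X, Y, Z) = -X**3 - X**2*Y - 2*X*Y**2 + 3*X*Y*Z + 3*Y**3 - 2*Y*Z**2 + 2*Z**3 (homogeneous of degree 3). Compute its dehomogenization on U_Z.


f(x, y) = -x**3 - x**2*y - 2*x*y**2 + 3*x*y + 3*y**3 - 2*y + 2

On U_Z we set Z = 1. Each monomial c·X^i·Y^j·Z^k in F becomes c·x^i·y^j·1^k = c·x^i·y^j.
Substituting Z = 1: F(X, Y, 1) = -x**3 - x**2*y - 2*x*y**2 + 3*x*y + 3*y**3 - 2*y + 2.
Note: deg(f) ≤ deg(F) = 3; strict inequality happens when F is divisible by Z (lost terms).


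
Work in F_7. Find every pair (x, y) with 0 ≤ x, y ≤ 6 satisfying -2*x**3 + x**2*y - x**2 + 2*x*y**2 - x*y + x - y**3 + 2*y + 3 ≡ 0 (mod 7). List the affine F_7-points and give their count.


Affine F_7-points: {(0, 5), (2, 6), (3, 4), (6, 4)}; count = 4.

For each of the 49 pairs (x, y) ∈ F_7², evaluate f(x, y) mod 7. Record the zeros.
  x = 0: [0↦3, 1↦4, 2↦6, 3↦3, 4↦3, 5↦0, 6↦2]  zeros at y ∈ {5}
  x = 1: [0↦1, 1↦4, 2↦5, 3↦5, 4↦5, 5↦6, 6↦2]  zeros at y ∈ ∅
  x = 2: [0↦6, 1↦6, 2↦1, 3↦6, 4↦1, 5↦1, 6↦0]  zeros at y ∈ {6}
  x = 3: [0↦6, 1↦5, 2↦3, 3↦1, 4↦0, 5↦1, 6↦5]  zeros at y ∈ {4}
  x = 4: [0↦3, 1↦3, 2↦6, 3↦6, 4↦4, 5↦1, 6↦5]  zeros at y ∈ ∅
  x = 5: [0↦6, 1↦2, 2↦5, 3↦2, 4↦1, 5↦3, 6↦2]  zeros at y ∈ ∅
  x = 6: [0↦3, 1↦4, 2↦2, 3↦5, 4↦0, 5↦2, 6↦5]  zeros at y ∈ {4}
Collecting zeros: affine points = {(0, 5), (2, 6), (3, 4), (6, 4)}.
Total count |C(F_7)_aff| = 4.


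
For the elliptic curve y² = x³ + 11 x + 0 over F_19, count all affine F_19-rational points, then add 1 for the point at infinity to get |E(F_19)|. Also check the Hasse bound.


Affine points = {(0, 0), (2, 7), (2, 12), (5, 3), (5, 16), (6, 4), (6, 15), (8, 7), (8, 12), (9, 7), (9, 12), (12, 6), (12, 13), (15, 5), (15, 14), (16, 4), (16, 15), (18, 8), (18, 11)}; affine count = 19; |E(F_19)| = 20.

Discriminant check: Δ ∝ 4a³ + 27b² = 4·11³ + 27·0² = 4·1331 + 27·0 ≡ 4 (mod 19). Nonzero ⇒ E is nonsingular.
For each x ∈ F_19, compute rhs = x³ + 11·x + 0 mod 19, then count y ∈ F_19 with y² ≡ rhs.
  x = 0: rhs = 0, matching y values: 0 (1 points).
  x = 1: rhs = 12, matching y values: none (0 points).
  x = 2: rhs = 11, matching y values: 7, 12 (2 points).
  x = 3: rhs = 3, matching y values: none (0 points).
  x = 4: rhs = 13, matching y values: none (0 points).
  x = 5: rhs = 9, matching y values: 3, 16 (2 points).
  x = 6: rhs = 16, matching y values: 4, 15 (2 points).
  x = 7: rhs = 2, matching y values: none (0 points).
  x = 8: rhs = 11, matching y values: 7, 12 (2 points).
  x = 9: rhs = 11, matching y values: 7, 12 (2 points).
  x = 10: rhs = 8, matching y values: none (0 points).
  x = 11: rhs = 8, matching y values: none (0 points).
  x = 12: rhs = 17, matching y values: 6, 13 (2 points).
  x = 13: rhs = 3, matching y values: none (0 points).
  x = 14: rhs = 10, matching y values: none (0 points).
  x = 15: rhs = 6, matching y values: 5, 14 (2 points).
  x = 16: rhs = 16, matching y values: 4, 15 (2 points).
  x = 17: rhs = 8, matching y values: none (0 points).
  x = 18: rhs = 7, matching y values: 8, 11 (2 points).
Total affine count: 19.
Full point count |E(F_19)| = 19 + 1 = 20.
Hasse bound: |20 − (19+1)| = |0| = 0 ≤ 2√19 ≈ 8.7178 ✓.


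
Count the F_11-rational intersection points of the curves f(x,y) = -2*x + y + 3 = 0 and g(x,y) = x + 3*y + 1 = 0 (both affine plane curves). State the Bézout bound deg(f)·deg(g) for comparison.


Common zeros: {(9, 4)}; count = 1; Bézout bound = 1.

deg(f) = 1, deg(g) = 1, so Bézout bound = 1.
Scan x ∈ F_11. For each x, list the y ∈ F_11 with f(x, y) ≡ 0 and those with g(x, y) ≡ 0 (mod 11); the common zeros in that column are the intersection.
  x = 0: f ≡ 0 at y ∈ {8}; g ≡ 0 at y ∈ {7}; common: ∅.
  x = 1: f ≡ 0 at y ∈ {10}; g ≡ 0 at y ∈ {3}; common: ∅.
  x = 2: f ≡ 0 at y ∈ {1}; g ≡ 0 at y ∈ {10}; common: ∅.
  x = 3: f ≡ 0 at y ∈ {3}; g ≡ 0 at y ∈ {6}; common: ∅.
  x = 4: f ≡ 0 at y ∈ {5}; g ≡ 0 at y ∈ {2}; common: ∅.
  x = 5: f ≡ 0 at y ∈ {7}; g ≡ 0 at y ∈ {9}; common: ∅.
  x = 6: f ≡ 0 at y ∈ {9}; g ≡ 0 at y ∈ {5}; common: ∅.
  x = 7: f ≡ 0 at y ∈ {0}; g ≡ 0 at y ∈ {1}; common: ∅.
  x = 8: f ≡ 0 at y ∈ {2}; g ≡ 0 at y ∈ {8}; common: ∅.
  x = 9: f ≡ 0 at y ∈ {4}; g ≡ 0 at y ∈ {4}; common: {4}.
  x = 10: f ≡ 0 at y ∈ {6}; g ≡ 0 at y ∈ {0}; common: ∅.
Collecting: common zeros = {(9, 4)}, so the count is 1.
Comparison with the Bézout bound: 1 ≤ 1 = deg(f)·deg(g), as expected for curves with no common component (the bound is attained).


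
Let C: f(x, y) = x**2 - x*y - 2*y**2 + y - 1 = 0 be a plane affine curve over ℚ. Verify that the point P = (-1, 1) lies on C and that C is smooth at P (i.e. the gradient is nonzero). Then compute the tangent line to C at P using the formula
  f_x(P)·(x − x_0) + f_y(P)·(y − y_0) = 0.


Tangent line at P: -3*x - 2*y - 1 = 0.

Step 1: f(-1, 1) = 0, so P lies on C.
Step 2: partial derivatives
  f_x(x, y) = 2*x - y, f_y(x, y) = -x - 4*y + 1.
  f_x(P) = -3, f_y(P) = -2 (gradient nonzero, so P is smooth).
Step 3: tangent line at P: -3·(x − -1) + -2·(y − 1) = 0.
Expanding: -3*x - 2*y - 1 = 0.


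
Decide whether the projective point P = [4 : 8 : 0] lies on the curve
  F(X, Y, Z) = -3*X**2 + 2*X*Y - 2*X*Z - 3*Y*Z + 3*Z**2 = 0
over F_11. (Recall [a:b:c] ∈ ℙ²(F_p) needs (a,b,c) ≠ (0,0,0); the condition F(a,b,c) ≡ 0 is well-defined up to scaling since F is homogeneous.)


F(4,8,0) ≡ 5 (mod 11); P is NOT on the curve.

Evaluate F(4, 8, 0) term-by-term (mod 11).
  -3*X**2 ↦ -3·16·1·1 = -48
  2*X*Y ↦ 2·4·8·1 = 64
  -2*X*Z ↦ -2·4·1·0 = 0
  -3*Y*Z ↦ -3·1·8·0 = 0
  3*Z**2 ↦ 3·1·1·0 = 0
Sum: F(4, 8, 0) = (-48) + (64) + (0) + (0) + (0) = 16.
Reducing mod 11: 16 ≡ 5 (mod 11).
Since F(a, b, c) ≡ 5 ≠ 0 (mod 11), P does NOT lie on the curve.


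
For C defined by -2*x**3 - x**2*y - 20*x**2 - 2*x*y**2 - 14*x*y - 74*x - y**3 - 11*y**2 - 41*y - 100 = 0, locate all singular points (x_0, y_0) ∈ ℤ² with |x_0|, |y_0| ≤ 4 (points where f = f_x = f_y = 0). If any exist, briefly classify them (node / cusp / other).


Singular points: {(-3, -2)}; classification: cusp.

Compute partial derivatives:
  f_x = -6*x**2 - 2*x*y - 40*x - 2*y**2 - 14*y - 74.
  f_y = -x**2 - 4*x*y - 14*x - 3*y**2 - 22*y - 41.
Scan x_0 ∈ {−4, ..., 4}. For each x_0, f_y(x_0, y) is a polynomial in y; find its integer roots y ∈ {−4, ..., 4}, then test f_x and f at those candidates.
  x = -4: f_y(-4, y) = -3*y**2 - 6*y - 1; no integer root y with |y| ≤ 4.
  x = -3: f_y(-3, y) = -3*y**2 - 10*y - 8; vanishes at y ∈ {-2}. (-3, -2): f_x = 0, f = 0 — SINGULAR.
  x = -2: f_y(-2, y) = -3*y**2 - 14*y - 17; no integer root y with |y| ≤ 4.
  x = -1: f_y(-1, y) = -3*y**2 - 18*y - 28; no integer root y with |y| ≤ 4.
  x = 0: f_y(0, y) = -3*y**2 - 22*y - 41; no integer root y with |y| ≤ 4.
  x = 1: f_y(1, y) = -3*y**2 - 26*y - 56; vanishes at y ∈ {-4}. (1, -4): f_x = -88 ≠ 0.
  x = 2: f_y(2, y) = -3*y**2 - 30*y - 73; no integer root y with |y| ≤ 4.
  x = 3: f_y(3, y) = -3*y**2 - 34*y - 92; no integer root y with |y| ≤ 4.
  x = 4: f_y(4, y) = -3*y**2 - 38*y - 113; no integer root y with |y| ≤ 4.
Only singular point on the grid: (-3, -2).
Classify: substitute x = -3 + u, y = -2 + v and expand: f = -2*u**3 - u**2*v - 2*u*v**2 - v**3 + v**2.
No constant or linear terms (consistent with a singular point). Quadratic part: v**2. Cubic part: -2*u**3 - u**2*v - 2*u*v**2 - v**3.
The quadratic part v**2 is a perfect square, so there is a single (double) tangent line v = 0, i.e. y = -2. Restricting the cubic part to that line (v = 0) leaves -2*u**3 ≠ 0, so f is not divisible by v and the branch is v² ≈ 2*u**3 to lowest order — this is a cusp.
Classification: cusp.


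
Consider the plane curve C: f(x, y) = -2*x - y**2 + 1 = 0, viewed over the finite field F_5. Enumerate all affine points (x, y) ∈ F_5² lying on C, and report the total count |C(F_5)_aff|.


Affine F_5-points: {(0, 1), (0, 4), (1, 2), (1, 3), (3, 0)}; count = 5.

For each of the 25 pairs (x, y) ∈ F_5², evaluate f(x, y) mod 5. Record the zeros.
  x = 0: [0↦1, 1↦0, 2↦2, 3↦2, 4↦0]  zeros at y ∈ {1, 4}
  x = 1: [0↦4, 1↦3, 2↦0, 3↦0, 4↦3]  zeros at y ∈ {2, 3}
  x = 2: [0↦2, 1↦1, 2↦3, 3↦3, 4↦1]  zeros at y ∈ ∅
  x = 3: [0↦0, 1↦4, 2↦1, 3↦1, 4↦4]  zeros at y ∈ {0}
  x = 4: [0↦3, 1↦2, 2↦4, 3↦4, 4↦2]  zeros at y ∈ ∅
Collecting zeros: affine points = {(0, 1), (0, 4), (1, 2), (1, 3), (3, 0)}.
Total count |C(F_5)_aff| = 5.


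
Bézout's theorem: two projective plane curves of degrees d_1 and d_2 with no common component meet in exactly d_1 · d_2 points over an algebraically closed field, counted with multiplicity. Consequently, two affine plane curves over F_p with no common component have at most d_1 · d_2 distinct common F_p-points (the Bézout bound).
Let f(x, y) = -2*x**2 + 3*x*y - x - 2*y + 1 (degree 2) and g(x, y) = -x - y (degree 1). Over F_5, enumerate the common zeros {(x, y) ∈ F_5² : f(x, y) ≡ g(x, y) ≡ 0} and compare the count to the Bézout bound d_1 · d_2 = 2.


Common zeros: {(4, 1)}; count = 1; Bézout bound = 2.

deg(f) = 2, deg(g) = 1, so Bézout bound = 2.
Scan x ∈ F_5. For each x, list the y ∈ F_5 with f(x, y) ≡ 0 and those with g(x, y) ≡ 0 (mod 5); the common zeros in that column are the intersection.
  x = 0: f ≡ 0 at y ∈ {3}; g ≡ 0 at y ∈ {0}; common: ∅.
  x = 1: f ≡ 0 at y ∈ {2}; g ≡ 0 at y ∈ {4}; common: ∅.
  x = 2: f ≡ 0 at y ∈ {1}; g ≡ 0 at y ∈ {3}; common: ∅.
  x = 3: f ≡ 0 at y ∈ {0}; g ≡ 0 at y ∈ {2}; common: ∅.
  x = 4: f ≡ 0 at y ∈ {0, 1, 2, 3, 4}; g ≡ 0 at y ∈ {1}; common: {1}.
Collecting: common zeros = {(4, 1)}, so the count is 1.
Comparison with the Bézout bound: 1 ≤ 2 = deg(f)·deg(g), as expected for curves with no common component (the affine F_5-count falls short of the bound because intersections may lie at infinity, over extension fields, or carry multiplicity).


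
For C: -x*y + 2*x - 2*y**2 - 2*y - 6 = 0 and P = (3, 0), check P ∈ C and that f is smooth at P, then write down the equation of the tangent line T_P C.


Tangent line at P: 2*x - 5*y - 6 = 0.

Step 1: f(3, 0) = 0, so P lies on C.
Step 2: partial derivatives
  f_x(x, y) = 2 - y, f_y(x, y) = -x - 4*y - 2.
  f_x(P) = 2, f_y(P) = -5 (gradient nonzero, so P is smooth).
Step 3: tangent line at P: 2·(x − 3) + -5·(y − 0) = 0.
Expanding: 2*x - 5*y - 6 = 0.


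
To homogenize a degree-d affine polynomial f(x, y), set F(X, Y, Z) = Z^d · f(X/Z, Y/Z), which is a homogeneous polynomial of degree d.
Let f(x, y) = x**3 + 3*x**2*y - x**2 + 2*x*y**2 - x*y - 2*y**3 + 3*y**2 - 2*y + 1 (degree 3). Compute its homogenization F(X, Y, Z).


F(X, Y, Z) = X**3 + 3*X**2*Y - X**2*Z + 2*X*Y**2 - X*Y*Z - 2*Y**3 + 3*Y**2*Z - 2*Y*Z**2 + Z**3

deg(f) = 3.
Substitute x = X/Z, y = Y/Z into f, then multiply by Z^3.
  monomial 1·x^3·y^0 ↦ 1·X^3·Y^0·Z^0.
  monomial 3·x^2·y^1 ↦ 3·X^2·Y^1·Z^0.
  monomial -1·x^2·y^0 ↦ -1·X^2·Y^0·Z^1.
  monomial 2·x^1·y^2 ↦ 2·X^1·Y^2·Z^0.
  monomial -1·x^1·y^1 ↦ -1·X^1·Y^1·Z^1.
  monomial -2·x^0·y^3 ↦ -2·X^0·Y^3·Z^0.
  monomial 3·x^0·y^2 ↦ 3·X^0·Y^2·Z^1.
  monomial -2·x^0·y^1 ↦ -2·X^0·Y^1·Z^2.
  monomial 1·x^0·y^0 ↦ 1·X^0·Y^0·Z^3.
Collecting: F(X, Y, Z) = X**3 + 3*X**2*Y - X**2*Z + 2*X*Y**2 - X*Y*Z - 2*Y**3 + 3*Y**2*Z - 2*Y*Z**2 + Z**3.


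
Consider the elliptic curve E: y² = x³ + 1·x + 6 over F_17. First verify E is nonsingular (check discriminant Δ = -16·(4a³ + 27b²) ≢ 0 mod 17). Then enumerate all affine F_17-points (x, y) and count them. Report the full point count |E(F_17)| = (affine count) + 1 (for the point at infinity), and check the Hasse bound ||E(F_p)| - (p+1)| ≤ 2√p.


Affine points = {(1, 5), (1, 12), (2, 4), (2, 13), (3, 6), (3, 11), (5, 0), (7, 4), (7, 13), (8, 4), (8, 13), (9, 8), (9, 9), (10, 8), (10, 9), (15, 8), (15, 9), (16, 2), (16, 15)}; affine count = 19; |E(F_17)| = 20.

Discriminant check: Δ ∝ 4a³ + 27b² = 4·1³ + 27·6² = 4·1 + 27·36 ≡ 7 (mod 17). Nonzero ⇒ E is nonsingular.
For each x ∈ F_17, compute rhs = x³ + 1·x + 6 mod 17, then count y ∈ F_17 with y² ≡ rhs.
  x = 0: rhs = 6, matching y values: none (0 points).
  x = 1: rhs = 8, matching y values: 5, 12 (2 points).
  x = 2: rhs = 16, matching y values: 4, 13 (2 points).
  x = 3: rhs = 2, matching y values: 6, 11 (2 points).
  x = 4: rhs = 6, matching y values: none (0 points).
  x = 5: rhs = 0, matching y values: 0 (1 points).
  x = 6: rhs = 7, matching y values: none (0 points).
  x = 7: rhs = 16, matching y values: 4, 13 (2 points).
  x = 8: rhs = 16, matching y values: 4, 13 (2 points).
  x = 9: rhs = 13, matching y values: 8, 9 (2 points).
  x = 10: rhs = 13, matching y values: 8, 9 (2 points).
  x = 11: rhs = 5, matching y values: none (0 points).
  x = 12: rhs = 12, matching y values: none (0 points).
  x = 13: rhs = 6, matching y values: none (0 points).
  x = 14: rhs = 10, matching y values: none (0 points).
  x = 15: rhs = 13, matching y values: 8, 9 (2 points).
  x = 16: rhs = 4, matching y values: 2, 15 (2 points).
Total affine count: 19.
Full point count |E(F_17)| = 19 + 1 = 20.
Hasse bound: |20 − (17+1)| = |2| = 2 ≤ 2√17 ≈ 8.2462 ✓.


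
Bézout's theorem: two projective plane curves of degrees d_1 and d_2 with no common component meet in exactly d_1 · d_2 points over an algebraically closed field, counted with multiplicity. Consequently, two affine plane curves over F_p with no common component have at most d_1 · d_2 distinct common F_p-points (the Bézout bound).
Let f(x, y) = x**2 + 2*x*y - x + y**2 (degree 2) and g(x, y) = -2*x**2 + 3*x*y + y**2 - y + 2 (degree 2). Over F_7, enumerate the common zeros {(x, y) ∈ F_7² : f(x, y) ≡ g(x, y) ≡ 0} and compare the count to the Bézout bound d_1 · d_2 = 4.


Common zeros: {(1, 0), (1, 5), (2, 1)}; count = 3; Bézout bound = 4.

deg(f) = 2, deg(g) = 2, so Bézout bound = 4.
Scan x ∈ F_7. For each x, list the y ∈ F_7 with f(x, y) ≡ 0 and those with g(x, y) ≡ 0 (mod 7); the common zeros in that column are the intersection.
  x = 0: f ≡ 0 at y ∈ {0}; g ≡ 0 at y ∈ {4}; common: ∅.
  x = 1: f ≡ 0 at y ∈ {0, 5}; g ≡ 0 at y ∈ {0, 5}; common: {0, 5}.
  x = 2: f ≡ 0 at y ∈ {1, 2}; g ≡ 0 at y ∈ {1}; common: {1}.
  x = 3: f ≡ 0 at y ∈ ∅; g ≡ 0 at y ∈ {1, 5}; common: ∅.
  x = 4: f ≡ 0 at y ∈ {1, 5}; g ≡ 0 at y ∈ ∅; common: ∅.
  x = 5: f ≡ 0 at y ∈ ∅; g ≡ 0 at y ∈ ∅; common: ∅.
  x = 6: f ≡ 0 at y ∈ ∅; g ≡ 0 at y ∈ {0, 4}; common: ∅.
Collecting: common zeros = {(1, 0), (1, 5), (2, 1)}, so the count is 3.
Comparison with the Bézout bound: 3 ≤ 4 = deg(f)·deg(g), as expected for curves with no common component (the affine F_7-count falls short of the bound because intersections may lie at infinity, over extension fields, or carry multiplicity).


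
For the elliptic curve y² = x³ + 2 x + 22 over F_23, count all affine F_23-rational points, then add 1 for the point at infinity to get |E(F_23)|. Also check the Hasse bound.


Affine points = {(1, 5), (1, 18), (3, 3), (3, 20), (4, 5), (4, 18), (11, 8), (11, 15), (12, 7), (12, 16), (15, 0), (17, 1), (17, 22), (18, 5), (18, 18), (20, 9), (20, 14)}; affine count = 17; |E(F_23)| = 18.

Discriminant check: Δ ∝ 4a³ + 27b² = 4·2³ + 27·22² = 4·8 + 27·484 ≡ 13 (mod 23). Nonzero ⇒ E is nonsingular.
For each x ∈ F_23, compute rhs = x³ + 2·x + 22 mod 23, then count y ∈ F_23 with y² ≡ rhs.
  x = 0: rhs = 22, matching y values: none (0 points).
  x = 1: rhs = 2, matching y values: 5, 18 (2 points).
  x = 2: rhs = 11, matching y values: none (0 points).
  x = 3: rhs = 9, matching y values: 3, 20 (2 points).
  x = 4: rhs = 2, matching y values: 5, 18 (2 points).
  x = 5: rhs = 19, matching y values: none (0 points).
  x = 6: rhs = 20, matching y values: none (0 points).
  x = 7: rhs = 11, matching y values: none (0 points).
  x = 8: rhs = 21, matching y values: none (0 points).
  x = 9: rhs = 10, matching y values: none (0 points).
  x = 10: rhs = 7, matching y values: none (0 points).
  x = 11: rhs = 18, matching y values: 8, 15 (2 points).
  x = 12: rhs = 3, matching y values: 7, 16 (2 points).
  x = 13: rhs = 14, matching y values: none (0 points).
  x = 14: rhs = 11, matching y values: none (0 points).
  x = 15: rhs = 0, matching y values: 0 (1 points).
  x = 16: rhs = 10, matching y values: none (0 points).
  x = 17: rhs = 1, matching y values: 1, 22 (2 points).
  x = 18: rhs = 2, matching y values: 5, 18 (2 points).
  x = 19: rhs = 19, matching y values: none (0 points).
  x = 20: rhs = 12, matching y values: 9, 14 (2 points).
  x = 21: rhs = 10, matching y values: none (0 points).
  x = 22: rhs = 19, matching y values: none (0 points).
Total affine count: 17.
Full point count |E(F_23)| = 17 + 1 = 18.
Hasse bound: |18 − (23+1)| = |-6| = 6 ≤ 2√23 ≈ 9.5917 ✓.


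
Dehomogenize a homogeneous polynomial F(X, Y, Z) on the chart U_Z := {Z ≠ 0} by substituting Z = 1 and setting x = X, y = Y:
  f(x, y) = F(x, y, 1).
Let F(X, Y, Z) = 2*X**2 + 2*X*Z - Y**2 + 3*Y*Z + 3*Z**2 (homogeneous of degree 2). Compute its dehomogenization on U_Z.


f(x, y) = 2*x**2 + 2*x - y**2 + 3*y + 3

On U_Z we set Z = 1. Each monomial c·X^i·Y^j·Z^k in F becomes c·x^i·y^j·1^k = c·x^i·y^j.
Substituting Z = 1: F(X, Y, 1) = 2*x**2 + 2*x - y**2 + 3*y + 3.
Note: deg(f) ≤ deg(F) = 2; strict inequality happens when F is divisible by Z (lost terms).


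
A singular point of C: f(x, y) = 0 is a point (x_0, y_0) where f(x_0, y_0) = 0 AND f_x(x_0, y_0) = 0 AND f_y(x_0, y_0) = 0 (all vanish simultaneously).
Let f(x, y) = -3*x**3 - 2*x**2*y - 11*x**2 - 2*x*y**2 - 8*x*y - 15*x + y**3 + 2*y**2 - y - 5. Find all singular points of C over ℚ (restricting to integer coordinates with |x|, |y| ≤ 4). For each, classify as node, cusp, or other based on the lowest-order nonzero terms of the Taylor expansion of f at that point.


Singular points: {(-1, -1)}; classification: cusp.

Compute partial derivatives:
  f_x = -9*x**2 - 4*x*y - 22*x - 2*y**2 - 8*y - 15.
  f_y = -2*x**2 - 4*x*y - 8*x + 3*y**2 + 4*y - 1.
Scan x_0 ∈ {−4, ..., 4}. For each x_0, f_y(x_0, y) is a polynomial in y; find its integer roots y ∈ {−4, ..., 4}, then test f_x and f at those candidates.
  x = -4: f_y(-4, y) = 3*y**2 + 20*y - 1; no integer root y with |y| ≤ 4.
  x = -3: f_y(-3, y) = 3*y**2 + 16*y + 5; no integer root y with |y| ≤ 4.
  x = -2: f_y(-2, y) = 3*y**2 + 12*y + 7; no integer root y with |y| ≤ 4.
  x = -1: f_y(-1, y) = 3*y**2 + 8*y + 5; vanishes at y ∈ {-1}. (-1, -1): f_x = 0, f = 0 — SINGULAR.
  x = 0: f_y(0, y) = 3*y**2 + 4*y - 1; no integer root y with |y| ≤ 4.
  x = 1: f_y(1, y) = 3*y**2 - 11; no integer root y with |y| ≤ 4.
  x = 2: f_y(2, y) = 3*y**2 - 4*y - 25; no integer root y with |y| ≤ 4.
  x = 3: f_y(3, y) = 3*y**2 - 8*y - 43; no integer root y with |y| ≤ 4.
  x = 4: f_y(4, y) = 3*y**2 - 12*y - 65; no integer root y with |y| ≤ 4.
Only singular point on the grid: (-1, -1).
Classify: substitute x = -1 + u, y = -1 + v and expand: f = -3*u**3 - 2*u**2*v - 2*u*v**2 + v**3 + v**2.
No constant or linear terms (consistent with a singular point). Quadratic part: v**2. Cubic part: -3*u**3 - 2*u**2*v - 2*u*v**2 + v**3.
The quadratic part v**2 is a perfect square, so there is a single (double) tangent line v = 0, i.e. y = -1. Restricting the cubic part to that line (v = 0) leaves -3*u**3 ≠ 0, so f is not divisible by v and the branch is v² ≈ 3*u**3 to lowest order — this is a cusp.
Classification: cusp.


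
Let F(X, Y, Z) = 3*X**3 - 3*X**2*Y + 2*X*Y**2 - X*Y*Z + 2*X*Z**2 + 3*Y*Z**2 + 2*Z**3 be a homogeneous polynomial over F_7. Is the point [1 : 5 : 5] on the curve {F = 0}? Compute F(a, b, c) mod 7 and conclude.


F(1,5,5) ≡ 2 (mod 7); P is NOT on the curve.

Evaluate F(1, 5, 5) term-by-term (mod 7).
  3*X**3 ↦ 3·1·1·1 = 3
  -3*X**2*Y ↦ -3·1·5·1 = -15
  2*X*Y**2 ↦ 2·1·25·1 = 50
  -X*Y*Z ↦ -1·1·5·5 = -25
  2*X*Z**2 ↦ 2·1·1·25 = 50
  3*Y*Z**2 ↦ 3·1·5·25 = 375
  2*Z**3 ↦ 2·1·1·125 = 250
Sum: F(1, 5, 5) = (3) + (-15) + (50) + (-25) + (50) + (375) + (250) = 688.
Reducing mod 7: 688 ≡ 2 (mod 7).
Since F(a, b, c) ≡ 2 ≠ 0 (mod 7), P does NOT lie on the curve.


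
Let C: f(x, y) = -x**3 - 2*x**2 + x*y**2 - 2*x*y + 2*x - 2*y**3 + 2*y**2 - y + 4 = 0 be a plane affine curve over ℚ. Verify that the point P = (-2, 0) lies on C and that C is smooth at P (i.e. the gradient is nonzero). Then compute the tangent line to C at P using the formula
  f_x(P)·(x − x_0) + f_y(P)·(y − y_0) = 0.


Tangent line at P: -2*x + 3*y - 4 = 0.

Step 1: f(-2, 0) = 0, so P lies on C.
Step 2: partial derivatives
  f_x(x, y) = -3*x**2 - 4*x + y**2 - 2*y + 2, f_y(x, y) = 2*x*y - 2*x - 6*y**2 + 4*y - 1.
  f_x(P) = -2, f_y(P) = 3 (gradient nonzero, so P is smooth).
Step 3: tangent line at P: -2·(x − -2) + 3·(y − 0) = 0.
Expanding: -2*x + 3*y - 4 = 0.


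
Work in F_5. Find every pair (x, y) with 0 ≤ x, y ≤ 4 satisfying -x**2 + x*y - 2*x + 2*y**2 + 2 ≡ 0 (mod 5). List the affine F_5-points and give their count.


Affine F_5-points: {(0, 2), (0, 3), (1, 3), (1, 4)}; count = 4.

For each of the 25 pairs (x, y) ∈ F_5², evaluate f(x, y) mod 5. Record the zeros.
  x = 0: [0↦2, 1↦4, 2↦0, 3↦0, 4↦4]  zeros at y ∈ {2, 3}
  x = 1: [0↦4, 1↦2, 2↦4, 3↦0, 4↦0]  zeros at y ∈ {3, 4}
  x = 2: [0↦4, 1↦3, 2↦1, 3↦3, 4↦4]  zeros at y ∈ ∅
  x = 3: [0↦2, 1↦2, 2↦1, 3↦4, 4↦1]  zeros at y ∈ ∅
  x = 4: [0↦3, 1↦4, 2↦4, 3↦3, 4↦1]  zeros at y ∈ ∅
Collecting zeros: affine points = {(0, 2), (0, 3), (1, 3), (1, 4)}.
Total count |C(F_5)_aff| = 4.


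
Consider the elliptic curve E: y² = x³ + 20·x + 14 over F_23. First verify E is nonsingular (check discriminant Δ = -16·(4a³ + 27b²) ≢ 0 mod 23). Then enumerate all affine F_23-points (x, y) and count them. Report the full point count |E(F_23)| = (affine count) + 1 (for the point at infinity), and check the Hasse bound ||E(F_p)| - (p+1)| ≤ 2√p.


Affine points = {(1, 9), (1, 14), (2, 4), (2, 19), (3, 3), (3, 20), (5, 3), (5, 20), (9, 7), (9, 16), (10, 8), (10, 15), (11, 1), (11, 22), (12, 2), (12, 21), (14, 5), (14, 18), (15, 3), (15, 20), (17, 0), (19, 10), (19, 13), (21, 9), (21, 14), (22, 4), (22, 19)}; affine count = 27; |E(F_23)| = 28.

Discriminant check: Δ ∝ 4a³ + 27b² = 4·20³ + 27·14² = 4·8000 + 27·196 ≡ 9 (mod 23). Nonzero ⇒ E is nonsingular.
For each x ∈ F_23, compute rhs = x³ + 20·x + 14 mod 23, then count y ∈ F_23 with y² ≡ rhs.
  x = 0: rhs = 14, matching y values: none (0 points).
  x = 1: rhs = 12, matching y values: 9, 14 (2 points).
  x = 2: rhs = 16, matching y values: 4, 19 (2 points).
  x = 3: rhs = 9, matching y values: 3, 20 (2 points).
  x = 4: rhs = 20, matching y values: none (0 points).
  x = 5: rhs = 9, matching y values: 3, 20 (2 points).
  x = 6: rhs = 5, matching y values: none (0 points).
  x = 7: rhs = 14, matching y values: none (0 points).
  x = 8: rhs = 19, matching y values: none (0 points).
  x = 9: rhs = 3, matching y values: 7, 16 (2 points).
  x = 10: rhs = 18, matching y values: 8, 15 (2 points).
  x = 11: rhs = 1, matching y values: 1, 22 (2 points).
  x = 12: rhs = 4, matching y values: 2, 21 (2 points).
  x = 13: rhs = 10, matching y values: none (0 points).
  x = 14: rhs = 2, matching y values: 5, 18 (2 points).
  x = 15: rhs = 9, matching y values: 3, 20 (2 points).
  x = 16: rhs = 14, matching y values: none (0 points).
  x = 17: rhs = 0, matching y values: 0 (1 points).
  x = 18: rhs = 19, matching y values: none (0 points).
  x = 19: rhs = 8, matching y values: 10, 13 (2 points).
  x = 20: rhs = 19, matching y values: none (0 points).
  x = 21: rhs = 12, matching y values: 9, 14 (2 points).
  x = 22: rhs = 16, matching y values: 4, 19 (2 points).
Total affine count: 27.
Full point count |E(F_23)| = 27 + 1 = 28.
Hasse bound: |28 − (23+1)| = |4| = 4 ≤ 2√23 ≈ 9.5917 ✓.


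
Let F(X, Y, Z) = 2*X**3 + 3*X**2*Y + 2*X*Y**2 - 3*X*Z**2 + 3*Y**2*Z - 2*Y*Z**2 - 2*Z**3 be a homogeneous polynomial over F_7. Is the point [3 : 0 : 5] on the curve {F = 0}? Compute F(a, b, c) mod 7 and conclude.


F(3,0,5) ≡ 6 (mod 7); P is NOT on the curve.

Evaluate F(3, 0, 5) term-by-term (mod 7).
  2*X**3 ↦ 2·27·1·1 = 54
  3*X**2*Y ↦ 3·9·0·1 = 0
  2*X*Y**2 ↦ 2·3·0·1 = 0
  -3*X*Z**2 ↦ -3·3·1·25 = -225
  3*Y**2*Z ↦ 3·1·0·5 = 0
  -2*Y*Z**2 ↦ -2·1·0·25 = 0
  -2*Z**3 ↦ -2·1·1·125 = -250
Sum: F(3, 0, 5) = (54) + (0) + (0) + (-225) + (0) + (0) + (-250) = -421.
Reducing mod 7: -421 ≡ 6 (mod 7).
Since F(a, b, c) ≡ 6 ≠ 0 (mod 7), P does NOT lie on the curve.


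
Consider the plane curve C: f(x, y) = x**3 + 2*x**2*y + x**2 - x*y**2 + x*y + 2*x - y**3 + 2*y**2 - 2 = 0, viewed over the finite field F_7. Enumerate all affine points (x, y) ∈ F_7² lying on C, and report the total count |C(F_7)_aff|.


Affine F_7-points: {(0, 5), (1, 3), (2, 0), (3, 2), (4, 1), (4, 5), (4, 6), (5, 4), (6, 5)}; count = 9.

For each of the 49 pairs (x, y) ∈ F_7², evaluate f(x, y) mod 7. Record the zeros.
  x = 0: [0↦5, 1↦6, 2↦5, 3↦3, 4↦1, 5↦0, 6↦1]  zeros at y ∈ {5}
  x = 1: [0↦2, 1↦5, 2↦4, 3↦0, 4↦1, 5↦1, 6↦1]  zeros at y ∈ {3}
  x = 2: [0↦0, 1↦2, 2↦5, 3↦3, 4↦4, 5↦2, 6↦5]  zeros at y ∈ {0}
  x = 3: [0↦5, 1↦3, 2↦0, 3↦4, 4↦2, 5↦2, 6↦5]  zeros at y ∈ {2}
  x = 4: [0↦2, 1↦0, 2↦2, 3↦2, 4↦1, 5↦0, 6↦0]  zeros at y ∈ {1, 5, 6}
  x = 5: [0↦4, 1↦6, 2↦3, 3↦3, 4↦0, 5↦2, 6↦3]  zeros at y ∈ {4}
  x = 6: [0↦3, 1↦6, 2↦2, 3↦6, 4↦5, 5↦0, 6↦6]  zeros at y ∈ {5}
Collecting zeros: affine points = {(0, 5), (1, 3), (2, 0), (3, 2), (4, 1), (4, 5), (4, 6), (5, 4), (6, 5)}.
Total count |C(F_7)_aff| = 9.


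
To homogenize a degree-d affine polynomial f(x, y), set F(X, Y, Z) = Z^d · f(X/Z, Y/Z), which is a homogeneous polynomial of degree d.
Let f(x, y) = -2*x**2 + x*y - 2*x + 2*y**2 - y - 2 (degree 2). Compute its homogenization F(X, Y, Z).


F(X, Y, Z) = -2*X**2 + X*Y - 2*X*Z + 2*Y**2 - Y*Z - 2*Z**2

deg(f) = 2.
Substitute x = X/Z, y = Y/Z into f, then multiply by Z^2.
  monomial -2·x^2·y^0 ↦ -2·X^2·Y^0·Z^0.
  monomial 1·x^1·y^1 ↦ 1·X^1·Y^1·Z^0.
  monomial -2·x^1·y^0 ↦ -2·X^1·Y^0·Z^1.
  monomial 2·x^0·y^2 ↦ 2·X^0·Y^2·Z^0.
  monomial -1·x^0·y^1 ↦ -1·X^0·Y^1·Z^1.
  monomial -2·x^0·y^0 ↦ -2·X^0·Y^0·Z^2.
Collecting: F(X, Y, Z) = -2*X**2 + X*Y - 2*X*Z + 2*Y**2 - Y*Z - 2*Z**2.


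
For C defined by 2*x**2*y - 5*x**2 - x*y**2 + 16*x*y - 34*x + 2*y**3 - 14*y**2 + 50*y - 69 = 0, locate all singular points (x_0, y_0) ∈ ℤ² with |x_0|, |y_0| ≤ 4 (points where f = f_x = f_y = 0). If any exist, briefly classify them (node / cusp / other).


Singular points: {(-3, 2)}; classification: node.

Compute partial derivatives:
  f_x = 4*x*y - 10*x - y**2 + 16*y - 34.
  f_y = 2*x**2 - 2*x*y + 16*x + 6*y**2 - 28*y + 50.
Scan x_0 ∈ {−4, ..., 4}. For each x_0, f_y(x_0, y) is a polynomial in y; find its integer roots y ∈ {−4, ..., 4}, then test f_x and f at those candidates.
  x = -4: f_y(-4, y) = 6*y**2 - 20*y + 18; no integer root y with |y| ≤ 4.
  x = -3: f_y(-3, y) = 6*y**2 - 22*y + 20; vanishes at y ∈ {2}. (-3, 2): f_x = 0, f = 0 — SINGULAR.
  x = -2: f_y(-2, y) = 6*y**2 - 24*y + 26; no integer root y with |y| ≤ 4.
  x = -1: f_y(-1, y) = 6*y**2 - 26*y + 36; no integer root y with |y| ≤ 4.
  x = 0: f_y(0, y) = 6*y**2 - 28*y + 50; no integer root y with |y| ≤ 4.
  x = 1: f_y(1, y) = 6*y**2 - 30*y + 68; no integer root y with |y| ≤ 4.
  x = 2: f_y(2, y) = 6*y**2 - 32*y + 90; no integer root y with |y| ≤ 4.
  x = 3: f_y(3, y) = 6*y**2 - 34*y + 116; no integer root y with |y| ≤ 4.
  x = 4: f_y(4, y) = 6*y**2 - 36*y + 146; no integer root y with |y| ≤ 4.
Only singular point on the grid: (-3, 2).
Classify: substitute x = -3 + u, y = 2 + v and expand: f = 2*u**2*v - u**2 - u*v**2 + 2*v**3 + v**2.
No constant or linear terms (consistent with a singular point). Quadratic part: -u**2 + v**2. Cubic part: 2*u**2*v - u*v**2 + 2*v**3.
The quadratic part v**2 - u**2 = (v − u)(v + u) splits into two distinct linear factors, so there are two distinct tangent lines y − 2 = ±(x − -3) — this is a node (ordinary double point).
Classification: node.


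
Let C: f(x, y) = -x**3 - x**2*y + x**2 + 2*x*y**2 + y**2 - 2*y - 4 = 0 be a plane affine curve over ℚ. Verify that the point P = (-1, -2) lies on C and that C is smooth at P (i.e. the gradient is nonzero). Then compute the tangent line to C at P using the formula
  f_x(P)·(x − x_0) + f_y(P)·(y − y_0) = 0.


Tangent line at P: -x + y + 1 = 0.

Step 1: f(-1, -2) = 0, so P lies on C.
Step 2: partial derivatives
  f_x(x, y) = -3*x**2 - 2*x*y + 2*x + 2*y**2, f_y(x, y) = -x**2 + 4*x*y + 2*y - 2.
  f_x(P) = -1, f_y(P) = 1 (gradient nonzero, so P is smooth).
Step 3: tangent line at P: -1·(x − -1) + 1·(y − -2) = 0.
Expanding: -x + y + 1 = 0.


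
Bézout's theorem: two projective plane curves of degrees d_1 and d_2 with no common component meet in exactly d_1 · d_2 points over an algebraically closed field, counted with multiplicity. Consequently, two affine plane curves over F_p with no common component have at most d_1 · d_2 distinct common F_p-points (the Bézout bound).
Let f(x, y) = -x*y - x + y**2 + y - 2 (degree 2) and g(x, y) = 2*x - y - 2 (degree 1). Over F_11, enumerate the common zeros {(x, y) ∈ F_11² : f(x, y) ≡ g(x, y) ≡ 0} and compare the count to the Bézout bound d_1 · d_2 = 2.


Common zeros: {(0, 9), (8, 3)}; count = 2; Bézout bound = 2.

deg(f) = 2, deg(g) = 1, so Bézout bound = 2.
Scan x ∈ F_11. For each x, list the y ∈ F_11 with f(x, y) ≡ 0 and those with g(x, y) ≡ 0 (mod 11); the common zeros in that column are the intersection.
  x = 0: f ≡ 0 at y ∈ {1, 9}; g ≡ 0 at y ∈ {9}; common: {9}.
  x = 1: f ≡ 0 at y ∈ {5, 6}; g ≡ 0 at y ∈ {0}; common: ∅.
  x = 2: f ≡ 0 at y ∈ ∅; g ≡ 0 at y ∈ {2}; common: ∅.
  x = 3: f ≡ 0 at y ∈ ∅; g ≡ 0 at y ∈ {4}; common: ∅.
  x = 4: f ≡ 0 at y ∈ {7}; g ≡ 0 at y ∈ {6}; common: ∅.
  x = 5: f ≡ 0 at y ∈ {2}; g ≡ 0 at y ∈ {8}; common: ∅.
  x = 6: f ≡ 0 at y ∈ ∅; g ≡ 0 at y ∈ {10}; common: ∅.
  x = 7: f ≡ 0 at y ∈ ∅; g ≡ 0 at y ∈ {1}; common: ∅.
  x = 8: f ≡ 0 at y ∈ {3, 4}; g ≡ 0 at y ∈ {3}; common: {3}.
  x = 9: f ≡ 0 at y ∈ {0, 8}; g ≡ 0 at y ∈ {5}; common: ∅.
  x = 10: f ≡ 0 at y ∈ ∅; g ≡ 0 at y ∈ {7}; common: ∅.
Collecting: common zeros = {(0, 9), (8, 3)}, so the count is 2.
Comparison with the Bézout bound: 2 ≤ 2 = deg(f)·deg(g), as expected for curves with no common component (the bound is attained).


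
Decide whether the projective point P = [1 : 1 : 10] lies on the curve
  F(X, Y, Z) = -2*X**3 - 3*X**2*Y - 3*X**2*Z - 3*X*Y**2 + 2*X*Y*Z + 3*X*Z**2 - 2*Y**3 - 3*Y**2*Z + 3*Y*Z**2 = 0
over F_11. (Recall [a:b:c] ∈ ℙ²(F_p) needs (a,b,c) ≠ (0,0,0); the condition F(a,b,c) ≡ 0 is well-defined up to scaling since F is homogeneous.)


F(1,1,10) ≡ 0 (mod 11); P is on the curve.

Evaluate F(1, 1, 10) term-by-term (mod 11).
  -2*X**3 ↦ -2·1·1·1 = -2
  -3*X**2*Y ↦ -3·1·1·1 = -3
  -3*X**2*Z ↦ -3·1·1·10 = -30
  -3*X*Y**2 ↦ -3·1·1·1 = -3
  2*X*Y*Z ↦ 2·1·1·10 = 20
  3*X*Z**2 ↦ 3·1·1·100 = 300
  -2*Y**3 ↦ -2·1·1·1 = -2
  -3*Y**2*Z ↦ -3·1·1·10 = -30
  3*Y*Z**2 ↦ 3·1·1·100 = 300
Sum: F(1, 1, 10) = (-2) + (-3) + (-30) + (-3) + (20) + (300) + (-2) + (-30) + (300) = 550.
Reducing mod 11: 550 ≡ 0 (mod 11).
Since F(a, b, c) ≡ 0 (mod 11), P lies on the curve.


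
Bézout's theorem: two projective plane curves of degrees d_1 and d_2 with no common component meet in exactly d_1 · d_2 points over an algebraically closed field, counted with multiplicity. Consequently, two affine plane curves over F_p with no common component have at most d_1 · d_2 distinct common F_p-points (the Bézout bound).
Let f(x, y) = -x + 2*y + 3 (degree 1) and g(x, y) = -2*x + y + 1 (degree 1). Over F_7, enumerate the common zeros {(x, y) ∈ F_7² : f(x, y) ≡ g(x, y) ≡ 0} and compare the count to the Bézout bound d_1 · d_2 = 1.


Common zeros: {(2, 3)}; count = 1; Bézout bound = 1.

deg(f) = 1, deg(g) = 1, so Bézout bound = 1.
Scan x ∈ F_7. For each x, list the y ∈ F_7 with f(x, y) ≡ 0 and those with g(x, y) ≡ 0 (mod 7); the common zeros in that column are the intersection.
  x = 0: f ≡ 0 at y ∈ {2}; g ≡ 0 at y ∈ {6}; common: ∅.
  x = 1: f ≡ 0 at y ∈ {6}; g ≡ 0 at y ∈ {1}; common: ∅.
  x = 2: f ≡ 0 at y ∈ {3}; g ≡ 0 at y ∈ {3}; common: {3}.
  x = 3: f ≡ 0 at y ∈ {0}; g ≡ 0 at y ∈ {5}; common: ∅.
  x = 4: f ≡ 0 at y ∈ {4}; g ≡ 0 at y ∈ {0}; common: ∅.
  x = 5: f ≡ 0 at y ∈ {1}; g ≡ 0 at y ∈ {2}; common: ∅.
  x = 6: f ≡ 0 at y ∈ {5}; g ≡ 0 at y ∈ {4}; common: ∅.
Collecting: common zeros = {(2, 3)}, so the count is 1.
Comparison with the Bézout bound: 1 ≤ 1 = deg(f)·deg(g), as expected for curves with no common component (the bound is attained).
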